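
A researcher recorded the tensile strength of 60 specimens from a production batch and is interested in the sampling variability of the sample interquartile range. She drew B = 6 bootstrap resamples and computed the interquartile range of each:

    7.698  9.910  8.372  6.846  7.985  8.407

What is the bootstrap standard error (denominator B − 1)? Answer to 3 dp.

Bootstrap SE is the standard deviation of the 6 replicate interquartile ranges.
Mean of replicates: (7.698 + 9.910 + 8.372 + 6.846 + 7.985 + 8.407) / 6 = 49.2180 / 6 = 8.2030
Sum of squared deviations: (−0.5050)² + (+1.7070)² + (+0.1690)² + (−1.3570)² + (−0.2180)² + (+0.2040)² = 5.1280
Variance = 5.1280 / 5 = 1.0256
SE* = √1.0256

SE* = 1.013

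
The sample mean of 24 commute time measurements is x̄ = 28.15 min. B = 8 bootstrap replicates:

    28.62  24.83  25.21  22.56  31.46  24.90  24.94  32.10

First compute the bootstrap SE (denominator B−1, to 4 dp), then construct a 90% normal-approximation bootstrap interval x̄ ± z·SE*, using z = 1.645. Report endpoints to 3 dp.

Mean of replicates = 26.8275; sum of squared deviations = 84.5682; SE* = √(84.5682/7) = 3.4758
Margin = 1.645 × 3.4758 = 5.7177
Interval: 28.15 ± 5.7177

(22.432, 33.868)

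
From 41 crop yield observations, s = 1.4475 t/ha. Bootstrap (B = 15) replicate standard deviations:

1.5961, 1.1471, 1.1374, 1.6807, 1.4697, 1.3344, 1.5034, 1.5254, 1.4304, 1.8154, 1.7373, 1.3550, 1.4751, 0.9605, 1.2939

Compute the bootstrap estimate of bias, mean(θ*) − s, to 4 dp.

mean(θ*) = (1.5961 + 1.1471 + 1.1374 + 1.6807 + 1.4697 + 1.3344 + 1.5034 + 1.5254 + 1.4304 + 1.8154 + 1.7373 + 1.3550 + 1.4751 + 0.9605 + 1.2939) / 15 = 1.43079
bias = 1.43079 − 1.4475

bias = −0.0167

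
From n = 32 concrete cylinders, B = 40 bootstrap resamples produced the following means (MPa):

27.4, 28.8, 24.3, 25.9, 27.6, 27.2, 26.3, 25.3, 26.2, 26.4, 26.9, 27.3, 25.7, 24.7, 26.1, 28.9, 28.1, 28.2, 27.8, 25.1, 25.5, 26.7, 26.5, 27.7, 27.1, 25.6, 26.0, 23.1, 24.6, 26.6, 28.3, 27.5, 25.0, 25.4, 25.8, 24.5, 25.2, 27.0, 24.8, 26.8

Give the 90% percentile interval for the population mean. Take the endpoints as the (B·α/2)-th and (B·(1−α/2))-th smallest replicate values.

(24.3, 28.3)

Sorted replicates: 23.1, 24.3, 24.5, 24.6, 24.7, 24.8, 25.0, 25.1, 25.2, 25.3, 25.4, 25.5, 25.6, 25.7, 25.8, 25.9, 26.0, 26.1, 26.2, 26.3, 26.4, 26.5, 26.6, 26.7, 26.8, 26.9, 27.0, 27.1, 27.2, 27.3, 27.4, 27.5, 27.6, 27.7, 27.8, 28.1, 28.2, 28.3, 28.8, 28.9
α = 0.10; lower rank = 40 × 0.050 = 2; upper rank = 40 × 0.950 = 38.
The 2nd smallest replicate is 24.3; the 38th is 28.3.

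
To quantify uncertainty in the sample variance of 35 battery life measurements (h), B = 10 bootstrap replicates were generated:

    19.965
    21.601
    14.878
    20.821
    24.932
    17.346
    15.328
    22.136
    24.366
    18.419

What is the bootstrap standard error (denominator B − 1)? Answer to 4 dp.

Bootstrap SE is the standard deviation of the 10 replicate variances.
Mean of replicates: (19.965 + 21.601 + 14.878 + 20.821 + 24.932 + 17.346 + 15.328 + 22.136 + 24.366 + 18.419) / 10 = 199.79200 / 10 = 19.97920
Sum of squared deviations: (−0.01420)² + (+1.62180)² + (−5.10120)² + (+0.84180)² + (+4.95280)² + (−2.63320)² + (−4.65120)² + (+2.15680)² + (+4.38680)² + (−1.56020)² = 108.78896
Variance = 108.78896 / 9 = 12.08766
SE* = √12.08766

SE* = 3.4767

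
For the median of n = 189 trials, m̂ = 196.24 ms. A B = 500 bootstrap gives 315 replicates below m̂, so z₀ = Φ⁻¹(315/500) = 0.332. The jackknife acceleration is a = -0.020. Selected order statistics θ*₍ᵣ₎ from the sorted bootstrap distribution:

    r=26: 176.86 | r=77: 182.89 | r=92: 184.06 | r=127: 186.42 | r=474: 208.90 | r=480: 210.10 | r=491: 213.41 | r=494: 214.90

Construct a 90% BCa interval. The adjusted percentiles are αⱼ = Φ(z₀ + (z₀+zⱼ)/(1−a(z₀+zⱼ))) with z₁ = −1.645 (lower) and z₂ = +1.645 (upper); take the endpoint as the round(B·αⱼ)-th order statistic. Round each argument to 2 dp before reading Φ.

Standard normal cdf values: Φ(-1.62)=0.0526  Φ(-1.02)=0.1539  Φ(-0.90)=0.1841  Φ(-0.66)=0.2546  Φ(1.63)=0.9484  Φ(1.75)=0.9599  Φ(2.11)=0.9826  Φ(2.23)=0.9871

Lower: z₀ + z₁ = 0.332 + (-1.645) = -1.313; 1 − a(z₀+z₁) = 1 − (-0.020)(-1.313) = 0.9737; argument = 0.332 + (-1.313)/0.9737 = -1.0164 → -1.02.
α₁ = Φ(-1.02) = 0.1539; rank = round(500 × 0.1539) = 77; θ*₍77₎ = 182.89.
Upper: z₀ + z₂ = 1.977; 1 − a(z₀+z₂) = 1.0395; argument = 2.2338 → 2.23; α₂ = 0.9871; rank = 494; θ*₍494₎ = 214.90.

(182.89, 214.90)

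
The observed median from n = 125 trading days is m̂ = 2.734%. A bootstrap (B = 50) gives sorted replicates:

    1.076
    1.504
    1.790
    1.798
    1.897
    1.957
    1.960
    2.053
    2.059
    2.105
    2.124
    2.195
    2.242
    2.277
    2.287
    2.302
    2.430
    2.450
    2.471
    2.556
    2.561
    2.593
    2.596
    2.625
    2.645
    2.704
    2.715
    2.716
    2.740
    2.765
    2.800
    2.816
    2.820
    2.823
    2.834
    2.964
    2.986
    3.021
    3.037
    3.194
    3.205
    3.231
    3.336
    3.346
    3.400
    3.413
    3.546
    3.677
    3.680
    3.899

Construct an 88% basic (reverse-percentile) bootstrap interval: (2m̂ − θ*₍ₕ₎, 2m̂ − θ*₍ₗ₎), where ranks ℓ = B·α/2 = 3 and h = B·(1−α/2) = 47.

Percentile endpoints at ranks 3 and 47: θ*₍3₎ = 1.790, θ*₍47₎ = 3.546.
Basic interval reflects these around m̂:
  lower = 2 × 2.734 − 3.546 = 1.922
  upper = 2 × 2.734 − 1.790 = 3.678

(1.922, 3.678)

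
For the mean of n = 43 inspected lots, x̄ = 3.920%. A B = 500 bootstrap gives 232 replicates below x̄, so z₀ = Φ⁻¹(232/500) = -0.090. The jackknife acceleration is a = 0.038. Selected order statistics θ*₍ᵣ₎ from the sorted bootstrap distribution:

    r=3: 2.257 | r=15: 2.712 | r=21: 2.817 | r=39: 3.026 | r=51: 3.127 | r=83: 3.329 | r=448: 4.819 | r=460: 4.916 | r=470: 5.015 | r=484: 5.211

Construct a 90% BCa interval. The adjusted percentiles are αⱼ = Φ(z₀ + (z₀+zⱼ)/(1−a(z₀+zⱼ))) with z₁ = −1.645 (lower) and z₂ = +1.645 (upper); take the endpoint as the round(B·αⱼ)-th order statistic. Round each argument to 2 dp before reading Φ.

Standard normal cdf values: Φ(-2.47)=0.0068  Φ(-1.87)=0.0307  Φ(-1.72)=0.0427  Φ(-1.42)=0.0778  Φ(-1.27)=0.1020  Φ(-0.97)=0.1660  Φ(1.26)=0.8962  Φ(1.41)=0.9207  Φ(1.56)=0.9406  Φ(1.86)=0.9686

Lower: z₀ + z₁ = -0.090 + (-1.645) = -1.735; 1 − a(z₀+z₁) = 1 − (0.038)(-1.735) = 1.0659; argument = -0.090 + (-1.735)/1.0659 = -1.7177 → -1.72.
α₁ = Φ(-1.72) = 0.0427; rank = round(500 × 0.0427) = 21; θ*₍21₎ = 2.817.
Upper: z₀ + z₂ = 1.555; 1 − a(z₀+z₂) = 0.9409; argument = 1.5627 → 1.56; α₂ = 0.9406; rank = 470; θ*₍470₎ = 5.015.

(2.817, 5.015)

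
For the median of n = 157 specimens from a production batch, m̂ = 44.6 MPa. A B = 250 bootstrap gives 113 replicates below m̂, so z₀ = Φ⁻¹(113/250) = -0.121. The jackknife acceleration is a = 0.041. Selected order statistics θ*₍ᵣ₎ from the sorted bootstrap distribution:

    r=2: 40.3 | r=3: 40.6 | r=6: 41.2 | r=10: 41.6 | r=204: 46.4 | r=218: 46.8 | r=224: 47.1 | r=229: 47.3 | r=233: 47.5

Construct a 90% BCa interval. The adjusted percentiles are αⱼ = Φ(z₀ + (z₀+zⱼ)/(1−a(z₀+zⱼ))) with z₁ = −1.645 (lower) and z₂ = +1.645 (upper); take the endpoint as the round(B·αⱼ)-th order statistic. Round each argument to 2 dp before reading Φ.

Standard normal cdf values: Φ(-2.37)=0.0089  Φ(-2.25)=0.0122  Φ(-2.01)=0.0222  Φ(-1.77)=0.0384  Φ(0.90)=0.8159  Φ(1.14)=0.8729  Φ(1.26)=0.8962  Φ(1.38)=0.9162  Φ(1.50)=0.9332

Lower: z₀ + z₁ = -0.121 + (-1.645) = -1.766; 1 − a(z₀+z₁) = 1 − (0.041)(-1.766) = 1.0724; argument = -0.121 + (-1.766)/1.0724 = -1.7678 → -1.77.
α₁ = Φ(-1.77) = 0.0384; rank = round(250 × 0.0384) = 10; θ*₍10₎ = 41.6.
Upper: z₀ + z₂ = 1.524; 1 − a(z₀+z₂) = 0.9375; argument = 1.5046 → 1.50; α₂ = 0.9332; rank = 233; θ*₍233₎ = 47.5.

(41.6, 47.5)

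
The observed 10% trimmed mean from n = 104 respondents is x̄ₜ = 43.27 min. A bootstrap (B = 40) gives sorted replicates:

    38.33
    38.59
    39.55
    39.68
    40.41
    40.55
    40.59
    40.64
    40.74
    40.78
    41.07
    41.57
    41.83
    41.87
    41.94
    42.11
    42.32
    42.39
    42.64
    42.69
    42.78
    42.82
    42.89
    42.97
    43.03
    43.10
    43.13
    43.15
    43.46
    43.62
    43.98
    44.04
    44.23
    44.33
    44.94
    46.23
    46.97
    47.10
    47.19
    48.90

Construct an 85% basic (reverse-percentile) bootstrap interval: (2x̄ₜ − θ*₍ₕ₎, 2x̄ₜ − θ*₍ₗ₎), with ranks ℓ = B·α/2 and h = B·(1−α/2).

(39.57, 46.99)

Percentile endpoints at ranks 3 and 37: θ*₍3₎ = 39.55, θ*₍37₎ = 46.97.
Basic interval reflects these around x̄ₜ:
  lower = 2 × 43.27 − 46.97 = 39.57
  upper = 2 × 43.27 − 39.55 = 46.99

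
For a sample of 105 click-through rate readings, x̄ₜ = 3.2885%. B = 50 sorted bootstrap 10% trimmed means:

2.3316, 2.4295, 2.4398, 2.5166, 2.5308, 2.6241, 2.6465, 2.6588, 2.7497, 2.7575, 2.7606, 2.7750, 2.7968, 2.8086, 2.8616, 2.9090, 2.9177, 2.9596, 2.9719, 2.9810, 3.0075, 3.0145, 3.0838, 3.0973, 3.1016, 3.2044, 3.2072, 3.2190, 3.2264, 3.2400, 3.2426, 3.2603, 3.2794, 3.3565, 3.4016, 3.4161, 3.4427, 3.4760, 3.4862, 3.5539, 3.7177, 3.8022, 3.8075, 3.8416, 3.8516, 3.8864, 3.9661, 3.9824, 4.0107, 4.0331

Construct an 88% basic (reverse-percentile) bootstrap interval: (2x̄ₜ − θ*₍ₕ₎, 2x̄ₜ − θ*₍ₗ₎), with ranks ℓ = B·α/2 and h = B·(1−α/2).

Percentile endpoints at ranks 3 and 47: θ*₍3₎ = 2.4398, θ*₍47₎ = 3.9661.
Basic interval reflects these around x̄ₜ:
  lower = 2 × 3.2885 − 3.9661 = 2.6109
  upper = 2 × 3.2885 − 2.4398 = 4.1372

(2.6109, 4.1372)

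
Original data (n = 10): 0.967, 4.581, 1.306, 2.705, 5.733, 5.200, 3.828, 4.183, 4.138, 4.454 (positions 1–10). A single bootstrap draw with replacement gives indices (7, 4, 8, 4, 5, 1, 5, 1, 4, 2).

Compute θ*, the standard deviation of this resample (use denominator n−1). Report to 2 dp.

θ* = 1.71

Resample values: 3.828, 2.705, 4.183, 2.705, 5.733, 0.967, 5.733, 0.967, 2.705, 4.581.
Mean = 3.4107; sum of squared deviations = 26.3637
s² = 26.3637 / 9 = 2.9293
s = √2.9293 = 1.71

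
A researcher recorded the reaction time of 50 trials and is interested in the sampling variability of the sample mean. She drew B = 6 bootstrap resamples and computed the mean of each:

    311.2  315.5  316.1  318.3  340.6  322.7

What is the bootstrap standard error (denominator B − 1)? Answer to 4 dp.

Bootstrap SE is the standard deviation of the 6 replicate means.
Mean of replicates: (311.2 + 315.5 + 316.1 + 318.3 + 340.6 + 322.7) / 6 = 1924.40000 / 6 = 320.73333
Sum of squared deviations: (−9.53333)² + (−5.23333)² + (−4.63333)² + (−2.43333)² + (+19.86667)² + (+1.96667)² = 544.21333
Variance = 544.21333 / 5 = 108.84267
SE* = √108.84267

SE* = 10.4328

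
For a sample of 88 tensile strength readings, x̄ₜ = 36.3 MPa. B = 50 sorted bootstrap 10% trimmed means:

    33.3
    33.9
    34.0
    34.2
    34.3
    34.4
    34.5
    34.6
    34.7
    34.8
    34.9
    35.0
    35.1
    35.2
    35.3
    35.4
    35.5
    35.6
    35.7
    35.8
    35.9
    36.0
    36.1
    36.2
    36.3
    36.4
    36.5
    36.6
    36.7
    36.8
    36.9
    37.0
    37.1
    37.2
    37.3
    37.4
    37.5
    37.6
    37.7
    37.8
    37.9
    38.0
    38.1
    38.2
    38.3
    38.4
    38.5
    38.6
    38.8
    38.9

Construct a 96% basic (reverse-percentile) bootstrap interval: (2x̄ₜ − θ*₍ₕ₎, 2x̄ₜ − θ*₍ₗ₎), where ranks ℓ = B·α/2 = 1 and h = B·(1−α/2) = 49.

(33.8, 39.3)

Percentile endpoints at ranks 1 and 49: θ*₍1₎ = 33.3, θ*₍49₎ = 38.8.
Basic interval reflects these around x̄ₜ:
  lower = 2 × 36.3 − 38.8 = 33.8
  upper = 2 × 36.3 − 33.3 = 39.3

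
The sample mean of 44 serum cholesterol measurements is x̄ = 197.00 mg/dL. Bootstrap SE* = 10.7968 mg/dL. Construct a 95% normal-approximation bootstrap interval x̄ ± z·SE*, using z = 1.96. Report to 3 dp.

(175.838, 218.162)

Margin = 1.96 × 10.7968 = 21.1617
Interval: 197.00 ± 21.1617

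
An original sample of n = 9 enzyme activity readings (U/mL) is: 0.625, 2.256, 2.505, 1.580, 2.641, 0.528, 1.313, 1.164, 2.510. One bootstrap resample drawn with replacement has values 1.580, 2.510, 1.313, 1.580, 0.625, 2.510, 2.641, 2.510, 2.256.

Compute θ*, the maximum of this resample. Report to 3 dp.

Maximum = 2.641

θ* = 2.641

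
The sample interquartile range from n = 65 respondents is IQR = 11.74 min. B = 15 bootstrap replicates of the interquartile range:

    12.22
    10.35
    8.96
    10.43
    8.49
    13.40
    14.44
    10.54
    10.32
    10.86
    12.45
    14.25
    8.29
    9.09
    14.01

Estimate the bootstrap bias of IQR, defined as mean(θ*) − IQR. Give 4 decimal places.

mean(θ*) = (12.22 + 10.35 + 8.96 + 10.43 + 8.49 + 13.40 + 14.44 + 10.54 + 10.32 + 10.86 + 12.45 + 14.25 + 8.29 + 9.09 + 14.01) / 15 = 11.20667
bias = 11.20667 − 11.74

bias = −0.5333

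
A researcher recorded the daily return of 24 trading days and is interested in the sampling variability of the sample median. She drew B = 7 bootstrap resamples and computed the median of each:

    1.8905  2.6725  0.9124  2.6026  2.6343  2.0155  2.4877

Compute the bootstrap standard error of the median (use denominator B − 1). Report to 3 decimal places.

Bootstrap SE is the standard deviation of the 7 replicate medians.
Mean of replicates: (1.8905 + 2.6725 + 0.9124 + 2.6026 + 2.6343 + 2.0155 + 2.4877) / 7 = 15.21550 / 7 = 2.17364
Sum of squared deviations: (−0.28314)² + (+0.49886)² + (−1.26124)² + (+0.42896)² + (+0.46066)² + (−0.15814)² + (+0.31406)² = 2.43961
Variance = 2.43961 / 6 = 0.40660
SE* = √0.40660

SE* = 0.638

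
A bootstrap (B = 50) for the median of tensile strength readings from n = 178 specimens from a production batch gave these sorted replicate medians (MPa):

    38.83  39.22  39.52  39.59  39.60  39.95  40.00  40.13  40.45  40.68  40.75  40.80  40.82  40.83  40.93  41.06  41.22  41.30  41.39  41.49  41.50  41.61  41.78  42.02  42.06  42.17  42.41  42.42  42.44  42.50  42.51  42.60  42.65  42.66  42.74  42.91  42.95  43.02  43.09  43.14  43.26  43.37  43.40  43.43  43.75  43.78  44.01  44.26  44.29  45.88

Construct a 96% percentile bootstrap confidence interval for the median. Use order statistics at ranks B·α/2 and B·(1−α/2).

α = 0.04; lower rank = 50 × 0.020 = 1; upper rank = 50 × 0.980 = 49.
The 1st smallest replicate is 38.83; the 49th is 44.29.

(38.83, 44.29)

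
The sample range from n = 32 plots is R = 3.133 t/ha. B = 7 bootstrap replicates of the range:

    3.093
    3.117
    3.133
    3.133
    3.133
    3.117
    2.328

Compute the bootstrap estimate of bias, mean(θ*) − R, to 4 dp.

mean(θ*) = (3.093 + 3.117 + 3.133 + 3.133 + 3.133 + 3.117 + 2.328) / 7 = 3.00771
bias = 3.00771 − 3.133

bias = −0.1253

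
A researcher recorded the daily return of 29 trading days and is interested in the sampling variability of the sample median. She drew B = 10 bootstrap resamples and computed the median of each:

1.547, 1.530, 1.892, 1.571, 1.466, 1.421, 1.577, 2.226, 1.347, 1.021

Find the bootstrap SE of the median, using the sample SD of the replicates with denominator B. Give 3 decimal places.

SE* = 0.303

Bootstrap SE is the standard deviation of the 10 replicate medians.
Mean of replicates: (1.547 + 1.530 + 1.892 + 1.571 + 1.466 + 1.421 + 1.577 + 2.226 + 1.347 + 1.021) / 10 = 15.5980 / 10 = 1.5598
Sum of squared deviations: (−0.0128)² + (−0.0298)² + (+0.3322)² + (+0.0112)² + (−0.0938)² + (−0.1388)² + (+0.0172)² + (+0.6662)² + (−0.2128)² + (−0.5388)² = 0.9193
Variance = 0.9193 / 10 = 0.0919
SE* = √0.0919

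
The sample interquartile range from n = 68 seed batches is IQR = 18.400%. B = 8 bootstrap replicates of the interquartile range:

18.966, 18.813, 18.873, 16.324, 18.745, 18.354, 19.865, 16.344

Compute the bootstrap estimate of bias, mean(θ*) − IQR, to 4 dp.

bias = −0.1145

mean(θ*) = (18.966 + 18.813 + 18.873 + 16.324 + 18.745 + 18.354 + 19.865 + 16.344) / 8 = 18.28550
bias = 18.28550 − 18.400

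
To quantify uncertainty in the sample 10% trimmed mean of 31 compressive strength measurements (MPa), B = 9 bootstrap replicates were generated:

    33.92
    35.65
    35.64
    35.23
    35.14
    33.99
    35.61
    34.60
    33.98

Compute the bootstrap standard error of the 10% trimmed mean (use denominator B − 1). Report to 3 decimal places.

SE* = 0.749

Bootstrap SE is the standard deviation of the 9 replicate 10% trimmed means.
Mean of replicates: (33.92 + 35.65 + 35.64 + 35.23 + 35.14 + 33.99 + 35.61 + 34.60 + 33.98) / 9 = 313.7600 / 9 = 34.8622
Sum of squared deviations: (−0.9422)² + (+0.7878)² + (+0.7778)² + (+0.3678)² + (+0.2778)² + (−0.8722)² + (+0.7478)² + (−0.2622)² + (−0.8822)² = 4.4928
Variance = 4.4928 / 8 = 0.5616
SE* = √0.5616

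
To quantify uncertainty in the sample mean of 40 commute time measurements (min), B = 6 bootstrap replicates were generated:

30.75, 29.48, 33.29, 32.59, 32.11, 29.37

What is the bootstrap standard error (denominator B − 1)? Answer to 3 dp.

SE* = 1.650

Bootstrap SE is the standard deviation of the 6 replicate means.
Mean of replicates: (30.75 + 29.48 + 33.29 + 32.59 + 32.11 + 29.37) / 6 = 187.5900 / 6 = 31.2650
Sum of squared deviations: (−0.5150)² + (−1.7850)² + (+2.0250)² + (+1.3250)² + (+0.8450)² + (−1.8950)² = 13.6128
Variance = 13.6128 / 5 = 2.7226
SE* = √2.7226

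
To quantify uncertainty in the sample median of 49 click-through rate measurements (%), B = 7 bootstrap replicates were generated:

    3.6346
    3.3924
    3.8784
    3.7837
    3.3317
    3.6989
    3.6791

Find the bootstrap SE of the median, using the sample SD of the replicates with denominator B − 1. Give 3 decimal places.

Bootstrap SE is the standard deviation of the 7 replicate medians.
Mean of replicates: (3.6346 + 3.3924 + 3.8784 + 3.7837 + 3.3317 + 3.6989 + 3.6791) / 7 = 25.39880 / 7 = 3.62840
Sum of squared deviations: (+0.00620)² + (−0.23600)² + (+0.25000)² + (+0.15530)² + (−0.29670)² + (+0.07050)² + (+0.05070)² = 0.23792
Variance = 0.23792 / 6 = 0.03965
SE* = √0.03965

SE* = 0.199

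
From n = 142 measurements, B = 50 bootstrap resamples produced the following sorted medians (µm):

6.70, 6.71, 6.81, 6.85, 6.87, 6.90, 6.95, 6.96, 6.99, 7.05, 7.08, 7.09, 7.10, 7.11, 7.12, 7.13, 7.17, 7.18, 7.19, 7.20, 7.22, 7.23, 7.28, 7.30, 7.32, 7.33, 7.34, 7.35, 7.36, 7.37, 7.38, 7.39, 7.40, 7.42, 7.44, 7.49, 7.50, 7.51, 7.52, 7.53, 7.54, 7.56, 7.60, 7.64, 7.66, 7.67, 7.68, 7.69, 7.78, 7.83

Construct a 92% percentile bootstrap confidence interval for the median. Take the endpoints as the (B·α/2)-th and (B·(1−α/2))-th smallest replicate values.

α = 0.08; lower rank = 50 × 0.040 = 2; upper rank = 50 × 0.960 = 48.
The 2nd smallest replicate is 6.71; the 48th is 7.69.

(6.71, 7.69)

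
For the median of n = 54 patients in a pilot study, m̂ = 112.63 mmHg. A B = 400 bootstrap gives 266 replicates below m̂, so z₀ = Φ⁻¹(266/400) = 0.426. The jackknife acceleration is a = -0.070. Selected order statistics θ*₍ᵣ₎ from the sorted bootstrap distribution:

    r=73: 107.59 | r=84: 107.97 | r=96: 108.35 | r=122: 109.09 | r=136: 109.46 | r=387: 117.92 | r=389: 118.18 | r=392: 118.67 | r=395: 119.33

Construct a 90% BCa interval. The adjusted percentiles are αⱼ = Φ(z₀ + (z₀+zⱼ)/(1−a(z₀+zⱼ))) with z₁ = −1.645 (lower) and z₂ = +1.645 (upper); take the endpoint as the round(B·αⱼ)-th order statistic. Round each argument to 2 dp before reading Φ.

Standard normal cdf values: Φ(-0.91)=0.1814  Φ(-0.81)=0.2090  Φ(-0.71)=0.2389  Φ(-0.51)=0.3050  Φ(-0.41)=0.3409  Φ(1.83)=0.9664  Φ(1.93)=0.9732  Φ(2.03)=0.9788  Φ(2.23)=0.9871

Lower: z₀ + z₁ = 0.426 + (-1.645) = -1.219; 1 − a(z₀+z₁) = 1 − (-0.070)(-1.219) = 0.9147; argument = 0.426 + (-1.219)/0.9147 = -0.9067 → -0.91.
α₁ = Φ(-0.91) = 0.1814; rank = round(400 × 0.1814) = 73; θ*₍73₎ = 107.59.
Upper: z₀ + z₂ = 2.071; 1 − a(z₀+z₂) = 1.1450; argument = 2.2348 → 2.23; α₂ = 0.9871; rank = 395; θ*₍395₎ = 119.33.

(107.59, 119.33)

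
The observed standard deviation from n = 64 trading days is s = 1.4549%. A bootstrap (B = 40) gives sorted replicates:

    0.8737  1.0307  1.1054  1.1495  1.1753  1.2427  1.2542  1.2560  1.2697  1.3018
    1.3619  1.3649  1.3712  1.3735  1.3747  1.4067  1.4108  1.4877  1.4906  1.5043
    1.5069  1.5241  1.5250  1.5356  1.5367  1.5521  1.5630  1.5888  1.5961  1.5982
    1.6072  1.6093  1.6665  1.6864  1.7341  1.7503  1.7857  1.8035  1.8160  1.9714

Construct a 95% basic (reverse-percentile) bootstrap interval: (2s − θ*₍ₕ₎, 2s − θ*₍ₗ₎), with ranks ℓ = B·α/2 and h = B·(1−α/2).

(1.0938, 2.0361)

Percentile endpoints at ranks 1 and 39: θ*₍1₎ = 0.8737, θ*₍39₎ = 1.8160.
Basic interval reflects these around s:
  lower = 2 × 1.4549 − 1.8160 = 1.0938
  upper = 2 × 1.4549 − 0.8737 = 2.0361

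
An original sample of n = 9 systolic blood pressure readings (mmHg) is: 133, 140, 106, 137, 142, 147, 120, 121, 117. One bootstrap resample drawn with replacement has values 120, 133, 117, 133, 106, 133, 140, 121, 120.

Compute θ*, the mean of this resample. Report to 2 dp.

θ* = 124.78

Mean = (120 + 133 + 117 + 133 + 106 + 133 + 140 + 121 + 120) / 9 = 1123.0 / 9 = 124.78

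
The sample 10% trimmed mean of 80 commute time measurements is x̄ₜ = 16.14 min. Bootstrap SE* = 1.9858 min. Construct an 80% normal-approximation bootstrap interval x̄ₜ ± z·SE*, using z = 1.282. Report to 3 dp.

(13.594, 18.686)

Margin = 1.282 × 1.9858 = 2.5458
Interval: 16.14 ± 2.5458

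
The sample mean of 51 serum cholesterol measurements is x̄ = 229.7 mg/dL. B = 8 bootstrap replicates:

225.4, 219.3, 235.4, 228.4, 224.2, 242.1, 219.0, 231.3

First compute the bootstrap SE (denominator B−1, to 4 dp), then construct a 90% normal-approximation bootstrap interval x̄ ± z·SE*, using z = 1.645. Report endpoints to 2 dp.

(216.62, 242.78)

Mean of replicates = 228.1375; sum of squared deviations = 442.3587; SE* = √(442.3587/7) = 7.9495
Margin = 1.645 × 7.9495 = 13.077
Interval: 229.7 ± 13.077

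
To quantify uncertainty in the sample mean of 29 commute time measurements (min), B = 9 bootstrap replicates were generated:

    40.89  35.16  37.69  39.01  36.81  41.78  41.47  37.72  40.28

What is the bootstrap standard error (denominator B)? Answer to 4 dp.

SE* = 2.1585

Bootstrap SE is the standard deviation of the 9 replicate means.
Mean of replicates: (40.89 + 35.16 + 37.69 + 39.01 + 36.81 + 41.78 + 41.47 + 37.72 + 40.28) / 9 = 350.81000 / 9 = 38.97889
Sum of squared deviations: (+1.91111)² + (−3.81889)² + (−1.28889)² + (+0.03111)² + (−2.16889)² + (+2.80111)² + (+2.49111)² + (−1.25889)² + (+1.30111)² = 41.93209
Variance = 41.93209 / 9 = 4.65912
SE* = √4.65912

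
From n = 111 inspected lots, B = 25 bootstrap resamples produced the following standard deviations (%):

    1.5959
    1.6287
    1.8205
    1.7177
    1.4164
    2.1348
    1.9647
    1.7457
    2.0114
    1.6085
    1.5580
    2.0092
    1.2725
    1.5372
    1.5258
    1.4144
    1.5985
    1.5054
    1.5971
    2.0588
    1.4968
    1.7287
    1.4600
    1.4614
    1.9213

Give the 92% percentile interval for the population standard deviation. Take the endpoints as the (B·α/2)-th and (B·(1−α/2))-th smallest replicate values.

Sorted replicates: 1.2725, 1.4144, 1.4164, 1.4600, 1.4614, 1.4968, 1.5054, 1.5258, 1.5372, 1.5580, 1.5959, 1.5971, 1.5985, 1.6085, 1.6287, 1.7177, 1.7287, 1.7457, 1.8205, 1.9213, 1.9647, 2.0092, 2.0114, 2.0588, 2.1348
α = 0.08; lower rank = 25 × 0.040 = 1; upper rank = 25 × 0.960 = 24.
The 1st smallest replicate is 1.2725; the 24th is 2.0588.

(1.2725, 2.0588)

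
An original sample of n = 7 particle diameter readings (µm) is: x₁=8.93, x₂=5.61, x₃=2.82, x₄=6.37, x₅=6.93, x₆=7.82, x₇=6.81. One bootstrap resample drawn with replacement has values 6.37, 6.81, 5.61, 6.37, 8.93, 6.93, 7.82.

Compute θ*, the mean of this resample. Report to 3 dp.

Mean = (6.37 + 6.81 + 5.61 + 6.37 + 8.93 + 6.93 + 7.82) / 7 = 48.840 / 7 = 6.977

θ* = 6.977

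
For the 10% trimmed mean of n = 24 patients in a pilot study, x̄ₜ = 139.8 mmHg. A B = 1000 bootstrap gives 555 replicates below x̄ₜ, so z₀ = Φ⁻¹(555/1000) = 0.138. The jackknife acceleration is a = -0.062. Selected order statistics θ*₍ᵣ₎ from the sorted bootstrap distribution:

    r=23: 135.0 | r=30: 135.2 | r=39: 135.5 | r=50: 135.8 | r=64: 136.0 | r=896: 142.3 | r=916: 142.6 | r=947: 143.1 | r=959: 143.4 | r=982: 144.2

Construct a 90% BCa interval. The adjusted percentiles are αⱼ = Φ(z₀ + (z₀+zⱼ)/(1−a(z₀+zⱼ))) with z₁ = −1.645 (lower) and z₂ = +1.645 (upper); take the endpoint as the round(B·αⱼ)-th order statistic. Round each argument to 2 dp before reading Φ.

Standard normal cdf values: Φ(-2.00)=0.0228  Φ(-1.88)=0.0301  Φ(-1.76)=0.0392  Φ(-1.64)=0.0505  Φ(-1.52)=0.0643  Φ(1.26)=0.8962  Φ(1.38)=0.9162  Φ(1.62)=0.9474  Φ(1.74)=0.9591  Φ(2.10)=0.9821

Lower: z₀ + z₁ = 0.138 + (-1.645) = -1.507; 1 − a(z₀+z₁) = 1 − (-0.062)(-1.507) = 0.9066; argument = 0.138 + (-1.507)/0.9066 = -1.5243 → -1.52.
α₁ = Φ(-1.52) = 0.0643; rank = round(1000 × 0.0643) = 64; θ*₍64₎ = 136.0.
Upper: z₀ + z₂ = 1.783; 1 − a(z₀+z₂) = 1.1105; argument = 1.7435 → 1.74; α₂ = 0.9591; rank = 959; θ*₍959₎ = 143.4.

(136.0, 143.4)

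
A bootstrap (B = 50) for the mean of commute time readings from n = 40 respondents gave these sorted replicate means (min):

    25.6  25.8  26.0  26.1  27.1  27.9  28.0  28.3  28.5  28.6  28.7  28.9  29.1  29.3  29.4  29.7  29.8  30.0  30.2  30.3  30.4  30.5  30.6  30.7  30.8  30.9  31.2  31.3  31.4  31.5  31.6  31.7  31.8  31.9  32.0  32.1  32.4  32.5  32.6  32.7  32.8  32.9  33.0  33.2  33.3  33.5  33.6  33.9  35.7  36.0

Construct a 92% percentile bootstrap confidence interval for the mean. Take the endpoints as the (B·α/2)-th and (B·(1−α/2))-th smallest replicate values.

(25.8, 33.9)

α = 0.08; lower rank = 50 × 0.040 = 2; upper rank = 50 × 0.960 = 48.
The 2nd smallest replicate is 25.8; the 48th is 33.9.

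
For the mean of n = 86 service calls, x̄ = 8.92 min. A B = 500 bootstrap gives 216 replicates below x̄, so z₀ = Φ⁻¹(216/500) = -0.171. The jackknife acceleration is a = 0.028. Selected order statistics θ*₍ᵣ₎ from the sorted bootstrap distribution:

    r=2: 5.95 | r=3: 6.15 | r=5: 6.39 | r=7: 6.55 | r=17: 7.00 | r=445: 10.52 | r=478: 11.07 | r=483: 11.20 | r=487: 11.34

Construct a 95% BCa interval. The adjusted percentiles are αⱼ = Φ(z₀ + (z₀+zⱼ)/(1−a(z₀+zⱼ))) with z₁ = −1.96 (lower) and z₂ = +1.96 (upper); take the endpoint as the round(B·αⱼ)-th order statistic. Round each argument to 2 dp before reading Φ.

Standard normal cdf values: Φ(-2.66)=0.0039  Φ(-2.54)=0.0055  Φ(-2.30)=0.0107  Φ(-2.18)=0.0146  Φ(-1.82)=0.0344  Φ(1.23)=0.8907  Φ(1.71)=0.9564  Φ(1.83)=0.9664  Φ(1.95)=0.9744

Lower: z₀ + z₁ = -0.171 + (-1.960) = -2.131; 1 − a(z₀+z₁) = 1 − (0.028)(-2.131) = 1.0597; argument = -0.171 + (-2.131)/1.0597 = -2.1820 → -2.18.
α₁ = Φ(-2.18) = 0.0146; rank = round(500 × 0.0146) = 7; θ*₍7₎ = 6.55.
Upper: z₀ + z₂ = 1.789; 1 − a(z₀+z₂) = 0.9499; argument = 1.7123 → 1.71; α₂ = 0.9564; rank = 478; θ*₍478₎ = 11.07.

(6.55, 11.07)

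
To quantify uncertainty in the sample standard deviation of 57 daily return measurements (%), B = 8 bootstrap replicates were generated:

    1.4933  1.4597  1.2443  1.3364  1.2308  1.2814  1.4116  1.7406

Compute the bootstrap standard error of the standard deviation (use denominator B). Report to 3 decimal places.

Bootstrap SE is the standard deviation of the 8 replicate standard deviations.
Mean of replicates: (1.4933 + 1.4597 + 1.2443 + 1.3364 + 1.2308 + 1.2814 + 1.4116 + 1.7406) / 8 = 11.19810 / 8 = 1.39976
Sum of squared deviations: (+0.09354)² + (+0.05994)² + (−0.15546)² + (−0.06336)² + (−0.16896)² + (−0.11836)² + (+0.01184)² + (+0.34084)² = 0.19939
Variance = 0.19939 / 8 = 0.02492
SE* = √0.02492

SE* = 0.158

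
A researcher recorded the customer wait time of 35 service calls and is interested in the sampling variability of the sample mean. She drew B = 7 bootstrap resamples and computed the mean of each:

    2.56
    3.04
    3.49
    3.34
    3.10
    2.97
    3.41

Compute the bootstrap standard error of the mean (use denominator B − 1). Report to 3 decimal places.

Bootstrap SE is the standard deviation of the 7 replicate means.
Mean of replicates: (2.56 + 3.04 + 3.49 + 3.34 + 3.10 + 2.97 + 3.41) / 7 = 21.9100 / 7 = 3.1300
Sum of squared deviations: (−0.5700)² + (−0.0900)² + (+0.3600)² + (+0.2100)² + (−0.0300)² + (−0.1600)² + (+0.2800)² = 0.6116
Variance = 0.6116 / 6 = 0.1019
SE* = √0.1019

SE* = 0.319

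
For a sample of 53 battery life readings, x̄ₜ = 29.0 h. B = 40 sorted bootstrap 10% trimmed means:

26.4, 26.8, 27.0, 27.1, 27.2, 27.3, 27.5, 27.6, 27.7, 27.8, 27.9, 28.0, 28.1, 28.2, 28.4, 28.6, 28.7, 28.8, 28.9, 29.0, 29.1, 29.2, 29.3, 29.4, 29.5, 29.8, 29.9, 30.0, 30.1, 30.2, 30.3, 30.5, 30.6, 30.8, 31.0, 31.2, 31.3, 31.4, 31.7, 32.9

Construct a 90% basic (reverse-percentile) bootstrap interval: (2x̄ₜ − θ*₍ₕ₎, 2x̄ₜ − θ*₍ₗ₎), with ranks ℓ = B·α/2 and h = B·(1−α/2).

Percentile endpoints at ranks 2 and 38: θ*₍2₎ = 26.8, θ*₍38₎ = 31.4.
Basic interval reflects these around x̄ₜ:
  lower = 2 × 29.0 − 31.4 = 26.6
  upper = 2 × 29.0 − 26.8 = 31.2

(26.6, 31.2)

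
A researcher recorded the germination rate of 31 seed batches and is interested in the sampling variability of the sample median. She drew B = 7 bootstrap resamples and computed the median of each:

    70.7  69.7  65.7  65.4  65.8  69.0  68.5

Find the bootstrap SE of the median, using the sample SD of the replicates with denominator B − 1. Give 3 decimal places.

Bootstrap SE is the standard deviation of the 7 replicate medians.
Mean of replicates: (70.7 + 69.7 + 65.7 + 65.4 + 65.8 + 69.0 + 68.5) / 7 = 474.8000 / 7 = 67.8286
Sum of squared deviations: (+2.8714)² + (+1.8714)² + (−2.1286)² + (−2.4286)² + (−2.0286)² + (+1.1714)² + (+0.6714)² = 28.1143
Variance = 28.1143 / 6 = 4.6857
SE* = √4.6857

SE* = 2.165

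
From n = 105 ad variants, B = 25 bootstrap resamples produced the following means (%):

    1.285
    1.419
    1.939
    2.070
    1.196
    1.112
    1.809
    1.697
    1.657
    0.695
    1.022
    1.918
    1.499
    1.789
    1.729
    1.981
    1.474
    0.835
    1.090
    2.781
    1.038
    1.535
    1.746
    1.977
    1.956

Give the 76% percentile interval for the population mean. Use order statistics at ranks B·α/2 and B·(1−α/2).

Sorted replicates: 0.695, 0.835, 1.022, 1.038, 1.090, 1.112, 1.196, 1.285, 1.419, 1.474, 1.499, 1.535, 1.657, 1.697, 1.729, 1.746, 1.789, 1.809, 1.918, 1.939, 1.956, 1.977, 1.981, 2.070, 2.781
α = 0.24; lower rank = 25 × 0.120 = 3; upper rank = 25 × 0.880 = 22.
The 3rd smallest replicate is 1.022; the 22nd is 1.977.

(1.022, 1.977)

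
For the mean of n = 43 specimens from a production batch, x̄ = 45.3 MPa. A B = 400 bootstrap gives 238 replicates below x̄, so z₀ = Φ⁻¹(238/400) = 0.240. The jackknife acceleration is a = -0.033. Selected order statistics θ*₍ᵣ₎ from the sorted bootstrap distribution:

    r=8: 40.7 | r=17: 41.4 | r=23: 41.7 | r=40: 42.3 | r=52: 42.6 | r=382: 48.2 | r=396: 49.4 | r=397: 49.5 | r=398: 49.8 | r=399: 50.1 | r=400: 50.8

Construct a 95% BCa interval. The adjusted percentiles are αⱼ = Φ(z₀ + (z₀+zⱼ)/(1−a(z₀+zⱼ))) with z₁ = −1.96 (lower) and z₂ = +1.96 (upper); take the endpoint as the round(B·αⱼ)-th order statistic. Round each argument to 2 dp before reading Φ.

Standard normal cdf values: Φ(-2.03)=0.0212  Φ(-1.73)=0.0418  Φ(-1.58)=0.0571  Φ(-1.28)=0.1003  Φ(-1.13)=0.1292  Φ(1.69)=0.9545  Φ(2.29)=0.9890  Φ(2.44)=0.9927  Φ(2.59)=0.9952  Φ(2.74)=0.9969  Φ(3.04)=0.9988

Lower: z₀ + z₁ = 0.240 + (-1.960) = -1.720; 1 − a(z₀+z₁) = 1 − (-0.033)(-1.720) = 0.9432; argument = 0.240 + (-1.720)/0.9432 = -1.5835 → -1.58.
α₁ = Φ(-1.58) = 0.0571; rank = round(400 × 0.0571) = 23; θ*₍23₎ = 41.7.
Upper: z₀ + z₂ = 2.200; 1 − a(z₀+z₂) = 1.0726; argument = 2.2911 → 2.29; α₂ = 0.9890; rank = 396; θ*₍396₎ = 49.4.

(41.7, 49.4)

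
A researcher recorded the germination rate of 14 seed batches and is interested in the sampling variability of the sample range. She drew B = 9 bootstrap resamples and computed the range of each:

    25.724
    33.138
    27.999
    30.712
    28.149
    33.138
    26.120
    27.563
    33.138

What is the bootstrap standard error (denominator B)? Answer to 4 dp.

SE* = 2.8806

Bootstrap SE is the standard deviation of the 9 replicate ranges.
Mean of replicates: (25.724 + 33.138 + 27.999 + 30.712 + 28.149 + 33.138 + 26.120 + 27.563 + 33.138) / 9 = 265.68100 / 9 = 29.52011
Sum of squared deviations: (−3.79611)² + (+3.61789)² + (−1.52111)² + (+1.19189)² + (−1.37111)² + (+3.61789)² + (−3.40011)² + (−1.95711)² + (+3.61789)² = 74.68318
Variance = 74.68318 / 9 = 8.29813
SE* = √8.29813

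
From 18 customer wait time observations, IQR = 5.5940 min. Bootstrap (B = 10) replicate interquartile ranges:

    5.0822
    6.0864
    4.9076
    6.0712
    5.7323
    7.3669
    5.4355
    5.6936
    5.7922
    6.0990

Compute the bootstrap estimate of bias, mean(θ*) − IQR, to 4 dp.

bias = +0.2327

mean(θ*) = (5.0822 + 6.0864 + 4.9076 + 6.0712 + 5.7323 + 7.3669 + 5.4355 + 5.6936 + 5.7922 + 6.0990) / 10 = 5.82669
bias = 5.82669 − 5.5940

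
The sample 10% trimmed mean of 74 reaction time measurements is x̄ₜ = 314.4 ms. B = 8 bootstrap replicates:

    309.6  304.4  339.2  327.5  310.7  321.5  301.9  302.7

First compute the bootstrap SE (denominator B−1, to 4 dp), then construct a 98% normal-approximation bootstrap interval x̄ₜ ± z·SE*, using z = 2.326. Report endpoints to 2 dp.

(283.12, 345.68)

Mean of replicates = 314.6875; sum of squared deviations = 1266.2688; SE* = √(1266.2688/7) = 13.4497
Margin = 2.326 × 13.4497 = 31.284
Interval: 314.4 ± 31.284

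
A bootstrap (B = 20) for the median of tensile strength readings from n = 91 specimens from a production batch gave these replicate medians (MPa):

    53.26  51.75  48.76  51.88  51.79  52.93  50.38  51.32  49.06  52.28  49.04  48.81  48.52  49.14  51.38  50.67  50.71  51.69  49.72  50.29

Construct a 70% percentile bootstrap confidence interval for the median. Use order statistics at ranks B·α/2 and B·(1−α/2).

(48.81, 51.88)

Sorted replicates: 48.52, 48.76, 48.81, 49.04, 49.06, 49.14, 49.72, 50.29, 50.38, 50.67, 50.71, 51.32, 51.38, 51.69, 51.75, 51.79, 51.88, 52.28, 52.93, 53.26
α = 0.30; lower rank = 20 × 0.150 = 3; upper rank = 20 × 0.850 = 17.
The 3rd smallest replicate is 48.81; the 17th is 51.88.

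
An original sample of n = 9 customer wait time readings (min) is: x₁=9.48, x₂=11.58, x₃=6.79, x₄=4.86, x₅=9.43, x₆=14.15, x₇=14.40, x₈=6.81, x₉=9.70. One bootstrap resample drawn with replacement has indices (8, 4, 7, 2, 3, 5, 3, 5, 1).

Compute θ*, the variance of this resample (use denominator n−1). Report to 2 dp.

θ* = 8.49

Resample values: 6.81, 4.86, 14.40, 11.58, 6.79, 9.43, 6.79, 9.43, 9.48.
Mean = 8.8411; sum of squared deviations = 67.8933
s² = 67.8933 / 8 = 8.4867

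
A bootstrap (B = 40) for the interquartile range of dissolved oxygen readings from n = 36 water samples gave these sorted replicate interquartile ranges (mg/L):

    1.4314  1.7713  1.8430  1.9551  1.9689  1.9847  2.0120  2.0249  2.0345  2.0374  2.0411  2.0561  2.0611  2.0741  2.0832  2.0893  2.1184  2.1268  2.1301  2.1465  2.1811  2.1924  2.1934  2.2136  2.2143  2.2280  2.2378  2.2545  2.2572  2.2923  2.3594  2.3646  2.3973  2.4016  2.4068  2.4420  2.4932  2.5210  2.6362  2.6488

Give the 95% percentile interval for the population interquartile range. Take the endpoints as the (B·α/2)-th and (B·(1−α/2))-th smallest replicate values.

(1.4314, 2.6362)

α = 0.05; lower rank = 40 × 0.025 = 1; upper rank = 40 × 0.975 = 39.
The 1st smallest replicate is 1.4314; the 39th is 2.6362.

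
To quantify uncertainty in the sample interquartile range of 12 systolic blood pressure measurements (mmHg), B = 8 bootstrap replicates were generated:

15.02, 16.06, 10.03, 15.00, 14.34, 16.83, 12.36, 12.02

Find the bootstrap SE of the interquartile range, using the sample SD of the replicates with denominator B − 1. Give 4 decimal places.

SE* = 2.2918

Bootstrap SE is the standard deviation of the 8 replicate interquartile ranges.
Mean of replicates: (15.02 + 16.06 + 10.03 + 15.00 + 14.34 + 16.83 + 12.36 + 12.02) / 8 = 111.66000 / 8 = 13.95750
Sum of squared deviations: (+1.06250)² + (+2.10250)² + (−3.92750)² + (+1.04250)² + (+0.38250)² + (+2.87250)² + (−1.59750)² + (−1.93750)² = 36.76495
Variance = 36.76495 / 7 = 5.25214
SE* = √5.25214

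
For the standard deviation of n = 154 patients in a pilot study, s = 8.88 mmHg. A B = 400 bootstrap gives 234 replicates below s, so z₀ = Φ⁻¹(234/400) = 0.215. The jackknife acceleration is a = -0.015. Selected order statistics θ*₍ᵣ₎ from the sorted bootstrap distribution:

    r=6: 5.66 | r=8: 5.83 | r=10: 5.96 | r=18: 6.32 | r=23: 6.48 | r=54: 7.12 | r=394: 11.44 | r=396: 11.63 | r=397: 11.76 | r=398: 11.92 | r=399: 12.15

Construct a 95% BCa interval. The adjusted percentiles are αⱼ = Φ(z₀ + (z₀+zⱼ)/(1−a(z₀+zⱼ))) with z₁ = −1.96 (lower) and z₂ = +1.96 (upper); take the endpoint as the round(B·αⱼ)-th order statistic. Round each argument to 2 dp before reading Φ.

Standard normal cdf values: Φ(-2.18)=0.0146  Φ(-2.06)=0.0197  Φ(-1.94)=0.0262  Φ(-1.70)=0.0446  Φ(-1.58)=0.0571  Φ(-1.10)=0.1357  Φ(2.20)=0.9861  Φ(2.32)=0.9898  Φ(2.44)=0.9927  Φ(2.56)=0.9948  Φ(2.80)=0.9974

Lower: z₀ + z₁ = 0.215 + (-1.960) = -1.745; 1 − a(z₀+z₁) = 1 − (-0.015)(-1.745) = 0.9738; argument = 0.215 + (-1.745)/0.9738 = -1.5769 → -1.58.
α₁ = Φ(-1.58) = 0.0571; rank = round(400 × 0.0571) = 23; θ*₍23₎ = 6.48.
Upper: z₀ + z₂ = 2.175; 1 − a(z₀+z₂) = 1.0326; argument = 2.3213 → 2.32; α₂ = 0.9898; rank = 396; θ*₍396₎ = 11.63.

(6.48, 11.63)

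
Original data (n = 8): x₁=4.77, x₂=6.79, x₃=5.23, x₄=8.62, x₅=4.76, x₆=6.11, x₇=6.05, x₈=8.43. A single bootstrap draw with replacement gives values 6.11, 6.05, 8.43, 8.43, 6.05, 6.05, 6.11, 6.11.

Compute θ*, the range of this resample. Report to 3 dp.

θ* = 2.380

Range = 8.43 − 6.05 = 2.380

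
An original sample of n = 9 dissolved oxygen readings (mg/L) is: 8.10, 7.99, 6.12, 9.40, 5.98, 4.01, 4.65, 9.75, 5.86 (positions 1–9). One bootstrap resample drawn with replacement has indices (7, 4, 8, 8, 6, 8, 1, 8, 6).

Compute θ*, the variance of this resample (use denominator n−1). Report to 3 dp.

θ* = 7.049

Resample values: 4.65, 9.40, 9.75, 9.75, 4.01, 9.75, 8.10, 9.75, 4.01.
Mean = 7.6856; sum of squared deviations = 56.3928
s² = 56.3928 / 8 = 7.0491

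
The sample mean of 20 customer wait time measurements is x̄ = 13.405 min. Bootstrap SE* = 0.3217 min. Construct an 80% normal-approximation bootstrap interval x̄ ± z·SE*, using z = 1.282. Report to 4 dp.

(12.9926, 13.8174)

Margin = 1.282 × 0.3217 = 0.41242
Interval: 13.405 ± 0.41242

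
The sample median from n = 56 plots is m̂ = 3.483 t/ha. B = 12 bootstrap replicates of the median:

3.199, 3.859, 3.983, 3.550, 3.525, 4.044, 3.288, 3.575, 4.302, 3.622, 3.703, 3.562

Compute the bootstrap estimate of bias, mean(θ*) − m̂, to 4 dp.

mean(θ*) = (3.199 + 3.859 + 3.983 + 3.550 + 3.525 + 4.044 + 3.288 + 3.575 + 4.302 + 3.622 + 3.703 + 3.562) / 12 = 3.68433
bias = 3.68433 − 3.483

bias = +0.2013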